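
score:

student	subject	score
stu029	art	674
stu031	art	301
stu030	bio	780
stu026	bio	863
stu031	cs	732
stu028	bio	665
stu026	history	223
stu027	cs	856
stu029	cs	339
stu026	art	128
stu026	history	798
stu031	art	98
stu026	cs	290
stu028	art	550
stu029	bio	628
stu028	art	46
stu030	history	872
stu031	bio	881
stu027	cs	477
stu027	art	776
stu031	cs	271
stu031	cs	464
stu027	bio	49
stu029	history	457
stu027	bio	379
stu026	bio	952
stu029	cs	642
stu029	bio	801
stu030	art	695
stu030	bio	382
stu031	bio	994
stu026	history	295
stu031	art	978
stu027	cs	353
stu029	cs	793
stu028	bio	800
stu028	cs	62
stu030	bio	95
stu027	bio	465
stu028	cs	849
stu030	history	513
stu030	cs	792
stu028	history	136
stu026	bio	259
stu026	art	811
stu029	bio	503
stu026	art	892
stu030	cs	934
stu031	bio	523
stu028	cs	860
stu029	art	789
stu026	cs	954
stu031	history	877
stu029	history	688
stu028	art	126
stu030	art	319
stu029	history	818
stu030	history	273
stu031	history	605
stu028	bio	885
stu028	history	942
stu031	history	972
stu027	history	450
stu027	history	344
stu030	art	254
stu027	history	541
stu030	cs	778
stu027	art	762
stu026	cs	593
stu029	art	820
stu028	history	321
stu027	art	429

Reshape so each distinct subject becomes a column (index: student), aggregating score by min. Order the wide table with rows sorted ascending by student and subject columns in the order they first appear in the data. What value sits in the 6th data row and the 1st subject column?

With rows sorted ascending by student, row 6 is student=stu031. subject columns in first-appearance order: art, bio, cs, history; column 1 is art.
Long rows with student=stu031, subject=art: min(301, 98, 978) = 98.

98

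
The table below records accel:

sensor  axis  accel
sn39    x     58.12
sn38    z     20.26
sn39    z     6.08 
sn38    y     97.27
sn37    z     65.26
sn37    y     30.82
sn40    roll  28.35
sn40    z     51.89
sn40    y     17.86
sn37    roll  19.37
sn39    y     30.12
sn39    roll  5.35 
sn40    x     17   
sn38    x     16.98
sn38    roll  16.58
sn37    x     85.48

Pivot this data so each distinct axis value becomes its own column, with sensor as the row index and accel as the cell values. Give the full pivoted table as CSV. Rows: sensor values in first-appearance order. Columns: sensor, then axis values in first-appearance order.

sensor,x,z,y,roll
sn39,58.12,6.08,30.12,5.35
sn38,16.98,20.26,97.27,16.58
sn37,85.48,65.26,30.82,19.37
sn40,17,51.89,17.86,28.35

Columns: sensor plus the 4 distinct axis values (x, z, y, roll).
For example, row sn39 column x takes accel=58.12 from the long row (sn39, x).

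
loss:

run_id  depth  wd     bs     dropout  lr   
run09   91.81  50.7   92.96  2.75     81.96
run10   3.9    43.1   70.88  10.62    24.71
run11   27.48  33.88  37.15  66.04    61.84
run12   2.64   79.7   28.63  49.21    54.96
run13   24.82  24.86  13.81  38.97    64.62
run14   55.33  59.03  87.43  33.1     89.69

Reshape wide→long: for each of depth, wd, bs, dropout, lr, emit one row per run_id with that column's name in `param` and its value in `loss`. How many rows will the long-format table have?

6 run_id values × 5 melted columns = 30 rows.

30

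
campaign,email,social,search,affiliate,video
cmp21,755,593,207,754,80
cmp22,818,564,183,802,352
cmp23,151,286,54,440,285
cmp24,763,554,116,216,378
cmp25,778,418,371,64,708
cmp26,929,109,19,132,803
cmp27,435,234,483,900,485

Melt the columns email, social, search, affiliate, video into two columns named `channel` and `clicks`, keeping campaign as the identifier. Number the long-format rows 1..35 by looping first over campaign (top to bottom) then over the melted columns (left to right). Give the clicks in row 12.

35 rows total (7 × 5). Row 12: index ⌊(12-1)/5⌋ = 2 into campaign → cmp23; (12-1) mod 5 = 1 into the melted columns → social.
So row 12 is (cmp23, social, 286); clicks = 286.

286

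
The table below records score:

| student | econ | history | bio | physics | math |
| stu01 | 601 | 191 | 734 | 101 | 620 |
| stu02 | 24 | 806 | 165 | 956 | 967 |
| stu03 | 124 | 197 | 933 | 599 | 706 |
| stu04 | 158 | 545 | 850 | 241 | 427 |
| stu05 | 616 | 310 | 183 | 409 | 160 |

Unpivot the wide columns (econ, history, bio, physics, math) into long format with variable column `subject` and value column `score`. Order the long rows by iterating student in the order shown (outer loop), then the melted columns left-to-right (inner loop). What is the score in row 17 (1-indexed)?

545

25 rows total (5 × 5). Row 17: index ⌊(17-1)/5⌋ = 3 into student → stu04; (17-1) mod 5 = 1 into the melted columns → history.
So row 17 is (stu04, history, 545); score = 545.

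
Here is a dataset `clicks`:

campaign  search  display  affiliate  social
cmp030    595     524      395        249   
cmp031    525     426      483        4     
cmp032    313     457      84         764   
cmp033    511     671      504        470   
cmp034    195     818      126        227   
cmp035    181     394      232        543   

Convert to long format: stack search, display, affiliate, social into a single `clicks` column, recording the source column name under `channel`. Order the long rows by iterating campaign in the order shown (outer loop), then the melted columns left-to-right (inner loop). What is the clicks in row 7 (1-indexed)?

483

24 rows total (6 × 4). Row 7: index ⌊(7-1)/4⌋ = 1 into campaign → cmp031; (7-1) mod 4 = 2 into the melted columns → affiliate.
So row 7 is (cmp031, affiliate, 483); clicks = 483.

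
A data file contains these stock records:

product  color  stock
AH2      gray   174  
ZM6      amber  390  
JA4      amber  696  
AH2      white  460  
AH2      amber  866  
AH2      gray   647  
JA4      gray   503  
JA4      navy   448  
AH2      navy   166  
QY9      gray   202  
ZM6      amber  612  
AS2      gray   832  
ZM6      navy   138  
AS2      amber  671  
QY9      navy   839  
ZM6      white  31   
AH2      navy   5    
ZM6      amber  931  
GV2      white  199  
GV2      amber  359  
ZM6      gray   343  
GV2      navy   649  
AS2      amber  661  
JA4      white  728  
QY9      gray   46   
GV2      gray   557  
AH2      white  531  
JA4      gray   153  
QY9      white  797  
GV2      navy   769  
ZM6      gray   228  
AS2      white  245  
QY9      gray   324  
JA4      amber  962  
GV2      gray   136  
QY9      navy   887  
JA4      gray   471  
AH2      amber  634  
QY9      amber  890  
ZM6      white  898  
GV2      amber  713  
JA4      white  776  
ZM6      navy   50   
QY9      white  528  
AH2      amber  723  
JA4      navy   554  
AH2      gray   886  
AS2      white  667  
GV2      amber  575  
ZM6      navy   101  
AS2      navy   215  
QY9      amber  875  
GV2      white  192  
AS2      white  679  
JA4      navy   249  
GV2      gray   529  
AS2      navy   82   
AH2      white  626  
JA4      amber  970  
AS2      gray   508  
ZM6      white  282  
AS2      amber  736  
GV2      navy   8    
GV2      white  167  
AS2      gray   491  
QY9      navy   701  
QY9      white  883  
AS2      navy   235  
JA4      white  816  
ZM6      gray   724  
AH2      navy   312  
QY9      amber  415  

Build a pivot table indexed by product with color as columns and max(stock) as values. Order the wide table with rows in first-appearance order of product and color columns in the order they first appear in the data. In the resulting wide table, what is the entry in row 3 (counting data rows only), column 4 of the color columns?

554

With rows in first-appearance order of product, row 3 is product=JA4. color columns in first-appearance order: gray, amber, white, navy; column 4 is navy.
Long rows with product=JA4, color=navy: max(448, 554, 249) = 554.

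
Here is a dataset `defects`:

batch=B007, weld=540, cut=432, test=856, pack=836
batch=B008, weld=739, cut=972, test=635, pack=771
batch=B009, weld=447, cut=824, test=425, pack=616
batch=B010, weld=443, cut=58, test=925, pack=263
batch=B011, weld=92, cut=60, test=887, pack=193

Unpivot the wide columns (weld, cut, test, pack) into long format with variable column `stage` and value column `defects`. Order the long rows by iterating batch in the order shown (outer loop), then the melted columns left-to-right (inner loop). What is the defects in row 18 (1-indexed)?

20 rows total (5 × 4). Row 18: index ⌊(18-1)/4⌋ = 4 into batch → B011; (18-1) mod 4 = 1 into the melted columns → cut.
So row 18 is (B011, cut, 60); defects = 60.

60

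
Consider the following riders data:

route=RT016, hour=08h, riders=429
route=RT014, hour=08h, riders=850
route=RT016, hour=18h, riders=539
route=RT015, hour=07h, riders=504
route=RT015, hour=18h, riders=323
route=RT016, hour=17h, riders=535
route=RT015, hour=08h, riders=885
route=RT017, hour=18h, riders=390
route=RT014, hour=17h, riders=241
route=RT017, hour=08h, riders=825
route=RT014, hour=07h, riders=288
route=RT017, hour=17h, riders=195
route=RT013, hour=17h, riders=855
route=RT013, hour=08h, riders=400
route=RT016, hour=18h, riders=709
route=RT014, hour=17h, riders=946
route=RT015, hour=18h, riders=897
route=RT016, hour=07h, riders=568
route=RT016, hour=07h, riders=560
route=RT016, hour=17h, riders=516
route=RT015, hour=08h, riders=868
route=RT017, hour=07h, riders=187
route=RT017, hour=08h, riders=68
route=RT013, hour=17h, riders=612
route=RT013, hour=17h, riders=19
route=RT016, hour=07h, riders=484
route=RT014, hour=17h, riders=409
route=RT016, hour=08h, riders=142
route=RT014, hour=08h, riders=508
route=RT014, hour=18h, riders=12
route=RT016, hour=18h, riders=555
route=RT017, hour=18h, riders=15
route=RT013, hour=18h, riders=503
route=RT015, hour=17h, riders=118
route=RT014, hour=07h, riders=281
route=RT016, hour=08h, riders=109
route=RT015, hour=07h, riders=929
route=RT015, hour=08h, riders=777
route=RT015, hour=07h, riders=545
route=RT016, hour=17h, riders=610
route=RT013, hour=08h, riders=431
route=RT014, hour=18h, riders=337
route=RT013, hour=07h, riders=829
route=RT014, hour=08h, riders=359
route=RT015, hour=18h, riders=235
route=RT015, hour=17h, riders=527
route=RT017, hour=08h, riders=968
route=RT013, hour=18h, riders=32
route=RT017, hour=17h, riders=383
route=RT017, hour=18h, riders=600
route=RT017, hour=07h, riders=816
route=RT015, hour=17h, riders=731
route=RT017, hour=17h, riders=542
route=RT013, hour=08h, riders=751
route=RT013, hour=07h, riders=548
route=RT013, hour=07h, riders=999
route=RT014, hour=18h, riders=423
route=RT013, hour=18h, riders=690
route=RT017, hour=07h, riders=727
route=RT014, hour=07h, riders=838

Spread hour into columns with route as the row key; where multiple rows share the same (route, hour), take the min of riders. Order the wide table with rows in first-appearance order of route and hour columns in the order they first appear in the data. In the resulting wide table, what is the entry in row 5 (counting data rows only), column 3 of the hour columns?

548

With rows in first-appearance order of route, row 5 is route=RT013. hour columns in first-appearance order: 08h, 18h, 07h, 17h; column 3 is 07h.
Long rows with route=RT013, hour=07h: min(829, 548, 999) = 548.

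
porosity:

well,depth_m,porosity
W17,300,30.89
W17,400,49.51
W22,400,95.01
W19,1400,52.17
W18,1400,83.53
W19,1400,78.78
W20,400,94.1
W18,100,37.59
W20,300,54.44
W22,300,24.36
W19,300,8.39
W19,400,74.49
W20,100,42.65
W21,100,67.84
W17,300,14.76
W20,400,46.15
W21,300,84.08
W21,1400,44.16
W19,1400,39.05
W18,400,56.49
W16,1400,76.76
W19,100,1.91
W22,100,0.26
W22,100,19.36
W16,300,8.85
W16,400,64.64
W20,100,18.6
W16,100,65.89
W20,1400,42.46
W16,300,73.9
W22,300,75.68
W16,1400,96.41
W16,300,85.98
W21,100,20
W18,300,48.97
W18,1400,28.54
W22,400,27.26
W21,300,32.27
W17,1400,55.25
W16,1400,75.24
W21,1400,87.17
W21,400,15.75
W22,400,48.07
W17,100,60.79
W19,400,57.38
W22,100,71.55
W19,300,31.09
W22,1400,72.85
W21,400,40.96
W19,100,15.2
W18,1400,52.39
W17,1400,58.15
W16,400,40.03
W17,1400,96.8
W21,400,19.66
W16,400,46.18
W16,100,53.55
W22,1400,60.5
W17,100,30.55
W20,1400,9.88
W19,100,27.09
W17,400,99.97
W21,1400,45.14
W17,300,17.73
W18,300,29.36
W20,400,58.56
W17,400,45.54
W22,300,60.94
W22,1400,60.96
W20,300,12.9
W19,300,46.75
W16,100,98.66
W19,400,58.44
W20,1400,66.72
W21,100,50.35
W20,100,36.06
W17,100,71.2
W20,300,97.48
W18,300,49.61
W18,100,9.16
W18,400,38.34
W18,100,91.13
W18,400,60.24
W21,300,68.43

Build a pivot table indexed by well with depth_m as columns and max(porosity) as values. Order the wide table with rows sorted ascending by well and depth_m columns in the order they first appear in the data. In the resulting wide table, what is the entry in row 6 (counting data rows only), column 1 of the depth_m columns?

With rows sorted ascending by well, row 6 is well=W21. depth_m columns in first-appearance order: 300, 400, 1400, 100; column 1 is 300.
Long rows with well=W21, depth_m=300: max(84.08, 32.27, 68.43) = 84.08.

84.08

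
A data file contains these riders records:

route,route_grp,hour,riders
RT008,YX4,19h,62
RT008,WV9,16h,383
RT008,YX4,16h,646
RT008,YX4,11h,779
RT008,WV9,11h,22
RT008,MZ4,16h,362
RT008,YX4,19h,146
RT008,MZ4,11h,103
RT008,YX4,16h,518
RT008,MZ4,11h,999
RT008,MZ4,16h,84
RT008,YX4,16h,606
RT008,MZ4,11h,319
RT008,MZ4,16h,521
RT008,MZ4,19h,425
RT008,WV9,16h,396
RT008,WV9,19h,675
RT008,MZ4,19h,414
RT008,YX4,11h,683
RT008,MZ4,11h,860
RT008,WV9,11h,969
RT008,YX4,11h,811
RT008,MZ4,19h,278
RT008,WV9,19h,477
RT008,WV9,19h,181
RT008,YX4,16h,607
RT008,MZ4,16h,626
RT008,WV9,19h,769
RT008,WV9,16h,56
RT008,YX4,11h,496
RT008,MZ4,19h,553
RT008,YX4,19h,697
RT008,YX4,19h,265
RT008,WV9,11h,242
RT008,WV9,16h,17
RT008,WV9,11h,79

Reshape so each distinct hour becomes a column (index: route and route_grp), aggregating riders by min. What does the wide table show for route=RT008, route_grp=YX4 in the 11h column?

Rows with route=RT008, route_grp=YX4 and hour=11h: riders values are 779, 683, 811, 496.
min(779, 683, 811, 496) = 496.

496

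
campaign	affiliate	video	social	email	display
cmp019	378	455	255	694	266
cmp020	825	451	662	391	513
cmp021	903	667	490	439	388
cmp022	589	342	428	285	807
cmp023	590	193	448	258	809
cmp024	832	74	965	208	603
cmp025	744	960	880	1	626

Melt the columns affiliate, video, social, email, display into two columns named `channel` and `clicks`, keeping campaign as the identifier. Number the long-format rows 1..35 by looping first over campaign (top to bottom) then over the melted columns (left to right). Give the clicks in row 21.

35 rows total (7 × 5). Row 21: index ⌊(21-1)/5⌋ = 4 into campaign → cmp023; (21-1) mod 5 = 0 into the melted columns → affiliate.
So row 21 is (cmp023, affiliate, 590); clicks = 590.

590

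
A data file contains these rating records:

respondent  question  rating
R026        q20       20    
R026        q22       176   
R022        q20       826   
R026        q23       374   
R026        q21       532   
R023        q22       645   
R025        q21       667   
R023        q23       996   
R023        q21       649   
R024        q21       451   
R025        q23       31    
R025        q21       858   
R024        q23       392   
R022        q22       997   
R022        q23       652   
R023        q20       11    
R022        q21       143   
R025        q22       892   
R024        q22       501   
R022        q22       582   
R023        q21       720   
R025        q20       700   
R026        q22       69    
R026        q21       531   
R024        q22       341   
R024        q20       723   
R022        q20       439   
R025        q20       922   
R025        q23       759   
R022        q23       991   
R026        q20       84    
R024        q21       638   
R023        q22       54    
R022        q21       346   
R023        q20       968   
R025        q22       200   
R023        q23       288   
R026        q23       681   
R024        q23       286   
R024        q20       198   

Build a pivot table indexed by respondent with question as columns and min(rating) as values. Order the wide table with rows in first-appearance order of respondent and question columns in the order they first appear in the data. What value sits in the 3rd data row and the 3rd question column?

With rows in first-appearance order of respondent, row 3 is respondent=R023. question columns in first-appearance order: q20, q22, q23, q21; column 3 is q23.
Long rows with respondent=R023, question=q23: min(996, 288) = 288.

288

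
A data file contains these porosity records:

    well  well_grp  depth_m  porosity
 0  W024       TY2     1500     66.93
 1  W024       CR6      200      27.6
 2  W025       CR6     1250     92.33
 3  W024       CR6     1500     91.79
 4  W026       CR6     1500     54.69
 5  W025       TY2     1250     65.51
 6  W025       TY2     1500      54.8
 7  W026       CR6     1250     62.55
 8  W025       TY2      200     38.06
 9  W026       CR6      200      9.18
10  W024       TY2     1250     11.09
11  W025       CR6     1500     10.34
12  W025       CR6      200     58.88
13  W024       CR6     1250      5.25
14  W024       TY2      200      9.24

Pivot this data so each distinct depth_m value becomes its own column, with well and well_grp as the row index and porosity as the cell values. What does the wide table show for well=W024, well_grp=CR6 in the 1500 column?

91.79

Wide layout: rows indexed by well and well_grp, columns are the 3 distinct depth_m values (1500, 200, 1250).
Cell (well=W024, well_grp=CR6, depth_m=1500) draws from the long row where well=W024, well_grp=CR6 and depth_m=1500, which has porosity=91.79.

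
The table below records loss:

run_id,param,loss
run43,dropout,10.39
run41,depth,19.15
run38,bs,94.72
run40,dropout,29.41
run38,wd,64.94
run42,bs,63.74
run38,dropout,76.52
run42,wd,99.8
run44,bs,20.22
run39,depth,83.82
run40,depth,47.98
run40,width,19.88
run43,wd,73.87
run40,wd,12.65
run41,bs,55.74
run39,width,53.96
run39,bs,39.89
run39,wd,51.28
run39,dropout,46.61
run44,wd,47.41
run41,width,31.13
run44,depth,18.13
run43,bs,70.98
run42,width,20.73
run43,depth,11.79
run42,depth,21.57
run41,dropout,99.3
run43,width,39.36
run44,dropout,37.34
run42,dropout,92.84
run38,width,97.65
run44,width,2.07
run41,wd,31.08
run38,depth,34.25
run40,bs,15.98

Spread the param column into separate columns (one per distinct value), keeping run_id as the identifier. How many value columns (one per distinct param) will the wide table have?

5

5 distinct param values: dropout, width, bs, wd, depth.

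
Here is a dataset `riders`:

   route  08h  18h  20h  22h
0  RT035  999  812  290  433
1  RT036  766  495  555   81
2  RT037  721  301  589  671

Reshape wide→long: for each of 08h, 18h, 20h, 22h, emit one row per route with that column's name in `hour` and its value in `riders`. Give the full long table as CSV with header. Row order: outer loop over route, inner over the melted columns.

route,hour,riders
RT035,08h,999
RT035,18h,812
RT035,20h,290
RT035,22h,433
RT036,08h,766
RT036,18h,495
RT036,20h,555
RT036,22h,81
RT037,08h,721
RT037,18h,301
RT037,20h,589
RT037,22h,671

Each (route, column) pair becomes one row: 3 × 4 = 12 rows.
For example, (RT035, 08h) → riders=999.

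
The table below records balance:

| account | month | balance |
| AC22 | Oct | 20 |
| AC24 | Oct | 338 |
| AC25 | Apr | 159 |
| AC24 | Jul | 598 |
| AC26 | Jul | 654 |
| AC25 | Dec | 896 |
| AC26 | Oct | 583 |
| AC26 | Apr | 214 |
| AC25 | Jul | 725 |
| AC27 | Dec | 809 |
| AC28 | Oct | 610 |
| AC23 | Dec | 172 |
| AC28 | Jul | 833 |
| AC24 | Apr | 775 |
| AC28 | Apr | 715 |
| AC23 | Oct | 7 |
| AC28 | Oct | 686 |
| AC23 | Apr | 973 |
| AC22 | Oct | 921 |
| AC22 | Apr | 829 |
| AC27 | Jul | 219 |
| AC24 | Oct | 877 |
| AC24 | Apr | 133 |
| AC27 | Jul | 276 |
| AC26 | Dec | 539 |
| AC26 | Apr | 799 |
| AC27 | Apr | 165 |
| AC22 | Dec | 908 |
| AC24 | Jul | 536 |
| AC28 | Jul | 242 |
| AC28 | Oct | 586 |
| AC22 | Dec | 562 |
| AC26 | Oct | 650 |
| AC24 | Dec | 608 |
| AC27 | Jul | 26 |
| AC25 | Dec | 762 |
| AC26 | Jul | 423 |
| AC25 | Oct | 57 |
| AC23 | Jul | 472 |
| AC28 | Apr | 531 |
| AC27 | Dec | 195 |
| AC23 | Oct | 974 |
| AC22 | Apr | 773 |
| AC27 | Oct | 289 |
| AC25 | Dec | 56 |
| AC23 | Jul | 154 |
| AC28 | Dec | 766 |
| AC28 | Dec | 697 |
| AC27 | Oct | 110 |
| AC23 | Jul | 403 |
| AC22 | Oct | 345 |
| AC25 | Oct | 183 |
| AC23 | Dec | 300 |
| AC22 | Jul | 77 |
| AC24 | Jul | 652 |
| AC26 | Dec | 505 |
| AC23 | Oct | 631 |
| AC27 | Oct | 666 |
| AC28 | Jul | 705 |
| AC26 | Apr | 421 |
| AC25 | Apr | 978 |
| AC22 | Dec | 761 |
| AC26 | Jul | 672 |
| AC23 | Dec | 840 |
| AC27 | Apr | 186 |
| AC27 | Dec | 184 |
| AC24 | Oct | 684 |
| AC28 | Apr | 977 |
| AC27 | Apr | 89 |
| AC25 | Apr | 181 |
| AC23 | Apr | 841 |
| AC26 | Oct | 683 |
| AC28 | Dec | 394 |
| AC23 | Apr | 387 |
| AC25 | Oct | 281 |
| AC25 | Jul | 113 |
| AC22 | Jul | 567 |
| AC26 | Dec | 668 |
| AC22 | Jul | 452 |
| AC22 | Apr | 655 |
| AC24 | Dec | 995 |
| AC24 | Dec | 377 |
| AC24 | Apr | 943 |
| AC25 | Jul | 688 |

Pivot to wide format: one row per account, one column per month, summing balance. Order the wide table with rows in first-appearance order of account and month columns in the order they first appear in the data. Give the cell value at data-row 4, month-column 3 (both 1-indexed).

With rows in first-appearance order of account, row 4 is account=AC26. month columns in first-appearance order: Oct, Apr, Jul, Dec; column 3 is Jul.
Long rows with account=AC26, month=Jul: 654 + 423 + 672 = 1749.

1749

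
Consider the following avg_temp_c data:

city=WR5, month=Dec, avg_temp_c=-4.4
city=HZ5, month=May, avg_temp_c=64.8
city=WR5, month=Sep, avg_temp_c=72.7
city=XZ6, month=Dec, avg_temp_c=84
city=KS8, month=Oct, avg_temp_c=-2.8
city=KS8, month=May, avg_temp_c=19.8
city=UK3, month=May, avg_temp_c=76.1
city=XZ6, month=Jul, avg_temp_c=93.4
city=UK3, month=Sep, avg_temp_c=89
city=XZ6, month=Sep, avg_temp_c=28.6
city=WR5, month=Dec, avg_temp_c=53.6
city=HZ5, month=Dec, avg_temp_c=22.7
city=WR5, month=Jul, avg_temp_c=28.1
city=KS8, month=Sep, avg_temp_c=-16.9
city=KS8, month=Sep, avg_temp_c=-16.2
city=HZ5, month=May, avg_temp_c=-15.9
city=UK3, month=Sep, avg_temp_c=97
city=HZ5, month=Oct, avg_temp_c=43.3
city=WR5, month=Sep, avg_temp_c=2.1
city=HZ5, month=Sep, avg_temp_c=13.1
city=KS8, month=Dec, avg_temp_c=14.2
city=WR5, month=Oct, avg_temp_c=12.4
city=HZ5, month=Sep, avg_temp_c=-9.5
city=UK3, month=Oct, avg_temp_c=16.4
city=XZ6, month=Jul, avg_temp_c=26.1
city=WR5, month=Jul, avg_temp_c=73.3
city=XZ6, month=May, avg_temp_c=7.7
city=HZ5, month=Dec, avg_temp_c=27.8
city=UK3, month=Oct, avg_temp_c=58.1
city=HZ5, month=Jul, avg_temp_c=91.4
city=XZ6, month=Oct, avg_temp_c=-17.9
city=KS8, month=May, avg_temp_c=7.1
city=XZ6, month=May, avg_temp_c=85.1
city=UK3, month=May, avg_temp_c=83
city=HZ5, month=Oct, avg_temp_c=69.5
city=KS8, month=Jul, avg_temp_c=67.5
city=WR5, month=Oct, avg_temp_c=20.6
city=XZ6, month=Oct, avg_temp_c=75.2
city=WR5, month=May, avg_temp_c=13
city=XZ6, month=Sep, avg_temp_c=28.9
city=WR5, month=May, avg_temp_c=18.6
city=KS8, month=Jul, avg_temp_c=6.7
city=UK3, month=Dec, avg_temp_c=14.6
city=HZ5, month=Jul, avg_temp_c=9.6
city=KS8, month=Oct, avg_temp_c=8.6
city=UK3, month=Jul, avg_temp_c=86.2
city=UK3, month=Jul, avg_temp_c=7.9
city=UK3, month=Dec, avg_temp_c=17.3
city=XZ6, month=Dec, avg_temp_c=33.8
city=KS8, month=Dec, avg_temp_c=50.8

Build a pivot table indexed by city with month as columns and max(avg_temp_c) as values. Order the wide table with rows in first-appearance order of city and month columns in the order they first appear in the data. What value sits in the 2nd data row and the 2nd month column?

With rows in first-appearance order of city, row 2 is city=HZ5. month columns in first-appearance order: Dec, May, Sep, Oct, Jul; column 2 is May.
Long rows with city=HZ5, month=May: max(64.8, -15.9) = 64.8.

64.8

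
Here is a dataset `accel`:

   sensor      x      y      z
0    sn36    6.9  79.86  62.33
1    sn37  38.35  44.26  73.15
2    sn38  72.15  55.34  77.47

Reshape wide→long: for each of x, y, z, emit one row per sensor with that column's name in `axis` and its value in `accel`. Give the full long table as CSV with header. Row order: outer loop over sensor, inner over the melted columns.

sensor,axis,accel
sn36,x,6.9
sn36,y,79.86
sn36,z,62.33
sn37,x,38.35
sn37,y,44.26
sn37,z,73.15
sn38,x,72.15
sn38,y,55.34
sn38,z,77.47

Each (sensor, column) pair becomes one row: 3 × 3 = 9 rows.
For example, (sn36, x) → accel=6.9.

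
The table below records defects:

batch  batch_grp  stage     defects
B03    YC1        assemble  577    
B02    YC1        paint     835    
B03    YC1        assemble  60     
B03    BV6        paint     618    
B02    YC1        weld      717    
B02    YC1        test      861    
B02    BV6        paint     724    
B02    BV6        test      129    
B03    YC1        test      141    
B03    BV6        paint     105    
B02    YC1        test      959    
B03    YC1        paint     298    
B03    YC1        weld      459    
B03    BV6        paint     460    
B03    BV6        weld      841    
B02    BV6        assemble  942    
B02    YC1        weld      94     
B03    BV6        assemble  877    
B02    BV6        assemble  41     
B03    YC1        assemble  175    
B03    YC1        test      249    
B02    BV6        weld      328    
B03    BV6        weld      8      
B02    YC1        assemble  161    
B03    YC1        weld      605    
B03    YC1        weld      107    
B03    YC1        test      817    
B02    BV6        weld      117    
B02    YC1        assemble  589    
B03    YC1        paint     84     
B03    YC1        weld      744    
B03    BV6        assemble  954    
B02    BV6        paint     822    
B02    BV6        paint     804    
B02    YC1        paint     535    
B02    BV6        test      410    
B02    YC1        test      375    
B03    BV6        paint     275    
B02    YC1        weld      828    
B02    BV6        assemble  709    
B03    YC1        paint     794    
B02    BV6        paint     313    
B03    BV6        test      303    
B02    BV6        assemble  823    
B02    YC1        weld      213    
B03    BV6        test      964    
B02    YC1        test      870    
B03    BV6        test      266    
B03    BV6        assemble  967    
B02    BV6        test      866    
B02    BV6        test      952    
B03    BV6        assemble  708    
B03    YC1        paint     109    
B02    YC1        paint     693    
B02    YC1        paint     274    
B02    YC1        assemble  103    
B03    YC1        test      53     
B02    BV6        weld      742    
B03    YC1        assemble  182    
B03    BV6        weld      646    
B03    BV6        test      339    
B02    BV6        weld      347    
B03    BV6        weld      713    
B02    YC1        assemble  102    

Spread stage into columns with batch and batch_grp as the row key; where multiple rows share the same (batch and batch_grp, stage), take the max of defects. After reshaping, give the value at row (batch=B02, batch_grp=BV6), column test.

Rows with batch=B02, batch_grp=BV6 and stage=test: defects values are 129, 410, 866, 952.
max(129, 410, 866, 952) = 952.

952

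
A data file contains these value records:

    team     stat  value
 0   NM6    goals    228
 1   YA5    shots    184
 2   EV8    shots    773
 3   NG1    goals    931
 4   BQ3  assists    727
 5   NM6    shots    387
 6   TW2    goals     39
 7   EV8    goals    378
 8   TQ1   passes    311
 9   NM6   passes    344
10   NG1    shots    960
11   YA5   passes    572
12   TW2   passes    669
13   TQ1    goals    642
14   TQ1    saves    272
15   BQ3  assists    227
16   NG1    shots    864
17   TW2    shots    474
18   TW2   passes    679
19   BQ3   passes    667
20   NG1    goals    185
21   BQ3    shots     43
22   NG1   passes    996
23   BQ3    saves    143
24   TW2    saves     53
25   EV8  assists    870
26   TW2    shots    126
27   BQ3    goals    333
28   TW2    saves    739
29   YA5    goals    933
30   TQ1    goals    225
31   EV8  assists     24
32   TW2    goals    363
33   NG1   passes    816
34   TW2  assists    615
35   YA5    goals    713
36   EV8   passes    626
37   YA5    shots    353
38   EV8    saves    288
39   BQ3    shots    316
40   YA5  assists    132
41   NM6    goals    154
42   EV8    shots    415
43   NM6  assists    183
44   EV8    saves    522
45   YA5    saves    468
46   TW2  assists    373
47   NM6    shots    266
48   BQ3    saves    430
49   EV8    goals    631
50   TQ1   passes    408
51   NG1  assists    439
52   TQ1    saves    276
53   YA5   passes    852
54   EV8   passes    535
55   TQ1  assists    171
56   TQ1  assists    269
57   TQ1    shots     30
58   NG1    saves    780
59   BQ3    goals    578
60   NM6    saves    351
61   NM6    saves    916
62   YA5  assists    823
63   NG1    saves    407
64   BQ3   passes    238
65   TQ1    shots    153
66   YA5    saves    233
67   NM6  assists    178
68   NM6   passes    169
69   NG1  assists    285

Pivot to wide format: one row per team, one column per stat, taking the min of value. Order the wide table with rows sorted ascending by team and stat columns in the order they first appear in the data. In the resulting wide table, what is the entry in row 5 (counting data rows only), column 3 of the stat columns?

171

With rows sorted ascending by team, row 5 is team=TQ1. stat columns in first-appearance order: goals, shots, assists, passes, saves; column 3 is assists.
Long rows with team=TQ1, stat=assists: min(171, 269) = 171.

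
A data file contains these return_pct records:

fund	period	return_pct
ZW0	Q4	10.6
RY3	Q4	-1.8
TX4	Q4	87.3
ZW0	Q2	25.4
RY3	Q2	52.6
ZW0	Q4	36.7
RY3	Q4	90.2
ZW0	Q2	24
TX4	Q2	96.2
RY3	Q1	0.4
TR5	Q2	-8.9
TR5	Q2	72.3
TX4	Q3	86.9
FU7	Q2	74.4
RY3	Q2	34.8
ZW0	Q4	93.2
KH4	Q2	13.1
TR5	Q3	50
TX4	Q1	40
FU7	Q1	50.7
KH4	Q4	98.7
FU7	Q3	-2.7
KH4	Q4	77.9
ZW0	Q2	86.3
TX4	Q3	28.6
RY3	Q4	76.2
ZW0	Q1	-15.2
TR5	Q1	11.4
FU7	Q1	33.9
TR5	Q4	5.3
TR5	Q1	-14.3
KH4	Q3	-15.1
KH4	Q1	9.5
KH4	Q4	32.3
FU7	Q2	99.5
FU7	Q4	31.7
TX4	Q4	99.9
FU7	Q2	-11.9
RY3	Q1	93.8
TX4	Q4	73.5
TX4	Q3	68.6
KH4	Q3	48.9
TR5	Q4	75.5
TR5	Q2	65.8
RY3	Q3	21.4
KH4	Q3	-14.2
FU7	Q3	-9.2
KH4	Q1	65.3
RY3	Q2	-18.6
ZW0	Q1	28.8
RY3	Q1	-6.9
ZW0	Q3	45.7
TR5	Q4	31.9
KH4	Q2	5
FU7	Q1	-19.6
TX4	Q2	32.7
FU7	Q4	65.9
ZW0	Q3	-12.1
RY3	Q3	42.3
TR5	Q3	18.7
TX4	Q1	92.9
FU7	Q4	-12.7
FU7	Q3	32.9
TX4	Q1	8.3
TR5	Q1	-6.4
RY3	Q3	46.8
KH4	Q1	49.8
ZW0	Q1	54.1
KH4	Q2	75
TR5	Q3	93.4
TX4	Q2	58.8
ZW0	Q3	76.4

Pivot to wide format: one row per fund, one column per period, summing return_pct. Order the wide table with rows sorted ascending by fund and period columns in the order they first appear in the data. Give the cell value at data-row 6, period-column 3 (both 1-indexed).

67.7

With rows sorted ascending by fund, row 6 is fund=ZW0. period columns in first-appearance order: Q4, Q2, Q1, Q3; column 3 is Q1.
Long rows with fund=ZW0, period=Q1: -15.2 + 28.8 + 54.1 = 67.7.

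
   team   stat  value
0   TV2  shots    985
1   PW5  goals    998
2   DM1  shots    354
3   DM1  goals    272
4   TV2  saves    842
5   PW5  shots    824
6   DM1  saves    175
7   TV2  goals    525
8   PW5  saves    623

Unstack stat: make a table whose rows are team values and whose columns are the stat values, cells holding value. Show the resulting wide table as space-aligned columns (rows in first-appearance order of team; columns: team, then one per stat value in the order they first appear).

team  shots  goals  saves
TV2   985    525    842  
PW5   824    998    623  
DM1   354    272    175  

Columns: team plus the 3 distinct stat values (shots, goals, saves).
For example, row TV2 column shots takes value=985 from the long row (TV2, shots).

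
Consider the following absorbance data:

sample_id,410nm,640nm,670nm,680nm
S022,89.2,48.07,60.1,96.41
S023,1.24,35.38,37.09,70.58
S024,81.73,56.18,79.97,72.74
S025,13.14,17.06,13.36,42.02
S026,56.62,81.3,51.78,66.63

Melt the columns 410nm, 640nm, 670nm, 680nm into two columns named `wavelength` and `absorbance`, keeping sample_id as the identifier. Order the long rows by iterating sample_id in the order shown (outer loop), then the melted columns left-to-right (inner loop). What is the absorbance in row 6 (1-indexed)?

20 rows total (5 × 4). Row 6: index ⌊(6-1)/4⌋ = 1 into sample_id → S023; (6-1) mod 4 = 1 into the melted columns → 640nm.
So row 6 is (S023, 640nm, 35.38); absorbance = 35.38.

35.38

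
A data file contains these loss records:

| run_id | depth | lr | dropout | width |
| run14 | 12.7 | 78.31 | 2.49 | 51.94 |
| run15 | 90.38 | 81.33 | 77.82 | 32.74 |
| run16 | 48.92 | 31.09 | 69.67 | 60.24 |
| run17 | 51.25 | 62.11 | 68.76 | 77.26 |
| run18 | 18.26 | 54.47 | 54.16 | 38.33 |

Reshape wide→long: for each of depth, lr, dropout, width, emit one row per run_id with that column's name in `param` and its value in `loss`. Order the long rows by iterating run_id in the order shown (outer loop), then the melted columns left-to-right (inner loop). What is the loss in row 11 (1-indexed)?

69.67

20 rows total (5 × 4). Row 11: index ⌊(11-1)/4⌋ = 2 into run_id → run16; (11-1) mod 4 = 2 into the melted columns → dropout.
So row 11 is (run16, dropout, 69.67); loss = 69.67.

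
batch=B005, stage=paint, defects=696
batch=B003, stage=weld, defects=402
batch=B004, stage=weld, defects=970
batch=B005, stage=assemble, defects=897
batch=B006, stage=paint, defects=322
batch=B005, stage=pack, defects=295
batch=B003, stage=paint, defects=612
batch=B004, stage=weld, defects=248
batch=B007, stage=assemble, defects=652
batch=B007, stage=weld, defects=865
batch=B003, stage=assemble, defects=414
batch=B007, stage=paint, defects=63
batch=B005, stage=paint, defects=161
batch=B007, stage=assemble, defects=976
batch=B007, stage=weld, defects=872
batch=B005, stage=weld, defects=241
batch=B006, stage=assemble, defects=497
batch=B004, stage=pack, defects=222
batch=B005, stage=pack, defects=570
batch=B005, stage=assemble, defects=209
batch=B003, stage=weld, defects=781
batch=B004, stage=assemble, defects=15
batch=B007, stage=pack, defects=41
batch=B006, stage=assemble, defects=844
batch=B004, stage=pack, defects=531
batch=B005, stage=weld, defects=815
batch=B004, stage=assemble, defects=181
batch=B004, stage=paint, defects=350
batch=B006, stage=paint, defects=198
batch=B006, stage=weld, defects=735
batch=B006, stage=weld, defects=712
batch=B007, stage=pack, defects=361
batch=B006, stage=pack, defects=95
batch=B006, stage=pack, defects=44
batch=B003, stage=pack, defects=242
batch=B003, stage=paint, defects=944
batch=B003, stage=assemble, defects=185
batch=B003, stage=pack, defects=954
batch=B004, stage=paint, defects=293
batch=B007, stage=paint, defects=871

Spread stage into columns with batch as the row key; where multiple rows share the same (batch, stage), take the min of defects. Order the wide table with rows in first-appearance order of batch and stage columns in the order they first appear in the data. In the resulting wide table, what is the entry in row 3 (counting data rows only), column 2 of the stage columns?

248

With rows in first-appearance order of batch, row 3 is batch=B004. stage columns in first-appearance order: paint, weld, assemble, pack; column 2 is weld.
Long rows with batch=B004, stage=weld: min(970, 248) = 248.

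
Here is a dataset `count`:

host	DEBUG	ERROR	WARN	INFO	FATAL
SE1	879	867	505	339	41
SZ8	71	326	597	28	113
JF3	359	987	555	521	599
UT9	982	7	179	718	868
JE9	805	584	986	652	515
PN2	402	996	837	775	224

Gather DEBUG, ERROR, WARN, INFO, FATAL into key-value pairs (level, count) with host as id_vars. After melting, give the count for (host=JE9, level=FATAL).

515

Unpivoting turns each (host, wide-column) pair into one long row.
The wide cell at row JE9, column FATAL holds 515, so the long row (JE9, FATAL) has count=515.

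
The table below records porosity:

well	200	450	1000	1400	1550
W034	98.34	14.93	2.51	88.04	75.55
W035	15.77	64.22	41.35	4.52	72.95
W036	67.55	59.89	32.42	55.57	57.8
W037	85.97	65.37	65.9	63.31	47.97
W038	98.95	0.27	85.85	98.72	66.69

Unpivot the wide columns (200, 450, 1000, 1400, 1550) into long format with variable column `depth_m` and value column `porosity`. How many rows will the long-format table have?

5 well values × 5 melted columns = 25 rows.

25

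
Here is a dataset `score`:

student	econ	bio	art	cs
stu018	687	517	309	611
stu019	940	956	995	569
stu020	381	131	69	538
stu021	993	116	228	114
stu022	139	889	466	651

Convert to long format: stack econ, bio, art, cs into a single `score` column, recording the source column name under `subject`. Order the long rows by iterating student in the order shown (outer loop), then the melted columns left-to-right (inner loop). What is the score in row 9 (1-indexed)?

20 rows total (5 × 4). Row 9: index ⌊(9-1)/4⌋ = 2 into student → stu020; (9-1) mod 4 = 0 into the melted columns → econ.
So row 9 is (stu020, econ, 381); score = 381.

381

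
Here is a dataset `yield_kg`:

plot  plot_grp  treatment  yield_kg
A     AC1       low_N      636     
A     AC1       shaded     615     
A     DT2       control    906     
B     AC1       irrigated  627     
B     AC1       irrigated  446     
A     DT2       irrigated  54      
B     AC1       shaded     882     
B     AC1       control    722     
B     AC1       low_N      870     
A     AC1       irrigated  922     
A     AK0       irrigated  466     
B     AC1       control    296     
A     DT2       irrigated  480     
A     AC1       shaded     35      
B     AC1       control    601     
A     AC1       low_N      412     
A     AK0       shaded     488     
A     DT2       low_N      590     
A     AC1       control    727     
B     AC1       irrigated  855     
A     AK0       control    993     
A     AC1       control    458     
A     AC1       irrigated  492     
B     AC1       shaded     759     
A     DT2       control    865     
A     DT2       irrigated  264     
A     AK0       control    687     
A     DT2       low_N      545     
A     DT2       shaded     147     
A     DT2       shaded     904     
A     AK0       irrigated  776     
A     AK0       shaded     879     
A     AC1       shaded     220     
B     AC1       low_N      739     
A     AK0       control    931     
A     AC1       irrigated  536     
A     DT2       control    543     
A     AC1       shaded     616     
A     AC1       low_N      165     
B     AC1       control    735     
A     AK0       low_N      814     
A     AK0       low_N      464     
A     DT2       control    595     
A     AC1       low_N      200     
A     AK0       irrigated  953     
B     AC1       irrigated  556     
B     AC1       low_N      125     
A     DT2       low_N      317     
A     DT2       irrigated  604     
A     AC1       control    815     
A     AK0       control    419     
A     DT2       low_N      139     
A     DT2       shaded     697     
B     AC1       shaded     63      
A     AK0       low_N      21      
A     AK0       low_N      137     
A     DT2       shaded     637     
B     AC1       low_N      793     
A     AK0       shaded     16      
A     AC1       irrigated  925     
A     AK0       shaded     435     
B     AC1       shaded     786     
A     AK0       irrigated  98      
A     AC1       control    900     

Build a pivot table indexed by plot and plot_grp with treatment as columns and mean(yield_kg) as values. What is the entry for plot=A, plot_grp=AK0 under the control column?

757.50

Rows with plot=A, plot_grp=AK0 and treatment=control: yield_kg values are 993, 687, 931, 419.
(993 + 687 + 931 + 419) / 4 = 757.50.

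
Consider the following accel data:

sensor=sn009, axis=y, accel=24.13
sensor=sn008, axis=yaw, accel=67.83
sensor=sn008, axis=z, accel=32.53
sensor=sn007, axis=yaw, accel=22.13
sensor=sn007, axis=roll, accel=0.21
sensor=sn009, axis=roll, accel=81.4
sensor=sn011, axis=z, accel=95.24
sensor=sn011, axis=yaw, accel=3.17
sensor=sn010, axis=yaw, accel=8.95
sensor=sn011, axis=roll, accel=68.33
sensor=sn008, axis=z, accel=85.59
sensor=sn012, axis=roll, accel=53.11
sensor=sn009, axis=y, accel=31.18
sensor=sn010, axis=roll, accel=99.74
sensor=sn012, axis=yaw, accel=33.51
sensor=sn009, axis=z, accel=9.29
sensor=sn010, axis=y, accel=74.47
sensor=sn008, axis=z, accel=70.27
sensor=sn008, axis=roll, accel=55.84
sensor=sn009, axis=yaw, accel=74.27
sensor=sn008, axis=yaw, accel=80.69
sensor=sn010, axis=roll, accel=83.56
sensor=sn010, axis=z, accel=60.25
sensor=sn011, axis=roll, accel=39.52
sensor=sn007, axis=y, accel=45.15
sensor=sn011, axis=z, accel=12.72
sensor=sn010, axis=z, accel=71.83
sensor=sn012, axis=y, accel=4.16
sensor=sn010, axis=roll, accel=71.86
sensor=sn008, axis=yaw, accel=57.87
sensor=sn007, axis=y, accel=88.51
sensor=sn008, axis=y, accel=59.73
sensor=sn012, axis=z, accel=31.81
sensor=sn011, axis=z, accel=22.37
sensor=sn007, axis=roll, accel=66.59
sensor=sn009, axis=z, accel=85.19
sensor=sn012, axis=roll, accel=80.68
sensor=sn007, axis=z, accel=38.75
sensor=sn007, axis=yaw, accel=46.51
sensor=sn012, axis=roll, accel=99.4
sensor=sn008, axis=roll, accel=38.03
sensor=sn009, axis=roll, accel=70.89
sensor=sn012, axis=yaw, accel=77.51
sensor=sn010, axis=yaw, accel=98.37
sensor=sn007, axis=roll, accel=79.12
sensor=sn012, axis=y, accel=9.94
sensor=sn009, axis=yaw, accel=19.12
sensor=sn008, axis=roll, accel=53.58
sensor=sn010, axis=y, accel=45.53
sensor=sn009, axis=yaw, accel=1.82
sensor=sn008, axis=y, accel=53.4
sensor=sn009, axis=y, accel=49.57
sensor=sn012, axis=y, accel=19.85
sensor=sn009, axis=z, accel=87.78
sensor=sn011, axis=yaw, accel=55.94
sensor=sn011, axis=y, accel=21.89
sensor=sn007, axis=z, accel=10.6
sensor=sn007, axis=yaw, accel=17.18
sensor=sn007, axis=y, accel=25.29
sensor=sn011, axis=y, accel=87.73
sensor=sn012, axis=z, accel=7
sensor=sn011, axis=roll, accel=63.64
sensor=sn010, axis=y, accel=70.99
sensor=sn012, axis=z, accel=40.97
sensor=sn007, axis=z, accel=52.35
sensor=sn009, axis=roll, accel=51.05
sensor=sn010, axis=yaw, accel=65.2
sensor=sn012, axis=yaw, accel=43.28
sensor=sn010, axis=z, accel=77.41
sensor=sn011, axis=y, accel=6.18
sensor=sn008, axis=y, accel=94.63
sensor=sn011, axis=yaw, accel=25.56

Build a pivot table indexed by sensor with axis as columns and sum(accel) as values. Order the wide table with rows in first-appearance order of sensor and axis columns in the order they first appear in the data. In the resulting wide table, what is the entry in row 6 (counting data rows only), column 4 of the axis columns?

233.19

With rows in first-appearance order of sensor, row 6 is sensor=sn012. axis columns in first-appearance order: y, yaw, z, roll; column 4 is roll.
Long rows with sensor=sn012, axis=roll: 53.11 + 80.68 + 99.4 = 233.19.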